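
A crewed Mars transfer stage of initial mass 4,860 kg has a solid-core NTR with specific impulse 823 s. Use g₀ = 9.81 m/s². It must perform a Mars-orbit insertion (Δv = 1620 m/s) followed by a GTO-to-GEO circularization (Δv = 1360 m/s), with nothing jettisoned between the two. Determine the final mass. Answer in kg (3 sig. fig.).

final mass ≈ 3360 kg

v_e = Isp · g₀ = 823 × 9.81 = 8073.6 m/s.
After the first burn: m = 4860 × exp(−1620/8073.6) = 4860 × 0.81820 = 3,976.45 kg.
After the second burn: m = 3,976.45 × exp(−1360/8073.6) = 3,976.45 × 0.84497 = 3,359.98 kg.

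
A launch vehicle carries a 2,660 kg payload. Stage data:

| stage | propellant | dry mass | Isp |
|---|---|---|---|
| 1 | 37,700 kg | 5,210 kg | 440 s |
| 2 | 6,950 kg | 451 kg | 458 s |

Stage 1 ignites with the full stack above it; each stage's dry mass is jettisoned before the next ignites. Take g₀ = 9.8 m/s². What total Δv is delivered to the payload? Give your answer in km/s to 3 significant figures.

Ignition mass of stage 1 = 37,700+5,210 + 6,950+451 + 2,660 = 52,971 kg.
Stage 1: m₀ = 52,971 kg, m_f = 52,971 − 37,700 = 15,271 kg; Δv = 440×9.8×ln(3.469) = 4312.0×1.2438 ≈ 5363 m/s.
Stage 2: m₀ = 10,061 kg, m_f = 10,061 − 6,950 = 3,111 kg; Δv = 458×9.8×ln(3.234) = 4488.4×1.1737 ≈ 5268 m/s.
Total Δv = 5363 + 5268 = 10631 m/s.

Δv ≈ 10.6 km/s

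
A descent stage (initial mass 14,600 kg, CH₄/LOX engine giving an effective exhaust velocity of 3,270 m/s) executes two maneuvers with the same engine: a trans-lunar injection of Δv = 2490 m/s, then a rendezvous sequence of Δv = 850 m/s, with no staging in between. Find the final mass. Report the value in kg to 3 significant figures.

final mass ≈ 5260 kg

After the first burn: m = 14600 × exp(−2490/3270.0) = 14600 × 0.46698 = 6,817.91 kg.
After the second burn: m = 6,817.91 × exp(−850/3270.0) = 6,817.91 × 0.77110 = 5,257.29 kg.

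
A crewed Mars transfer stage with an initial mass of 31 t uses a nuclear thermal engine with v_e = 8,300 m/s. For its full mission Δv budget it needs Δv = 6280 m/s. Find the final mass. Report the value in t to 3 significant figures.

m₀/m_f = exp(Δv / v_e) = exp(6280 / 8300.0) = exp(0.7566) = 2.1311.
m_f = m₀ / 2.1311 = 31 / 2.1311 = 14.5465 t.

final mass ≈ 14.5 t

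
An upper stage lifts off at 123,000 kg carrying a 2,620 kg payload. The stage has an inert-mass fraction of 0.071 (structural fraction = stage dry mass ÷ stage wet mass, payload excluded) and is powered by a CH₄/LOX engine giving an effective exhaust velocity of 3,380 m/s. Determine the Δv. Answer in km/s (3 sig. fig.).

Δv ≈ 8.11 km/s

Stage wet mass = m₀ − payload = 123,000 − 2,620 = 120,380 kg.
Stage dry mass = ε × stage wet mass = 0.071 × 120,380 = 8,546.98 kg.
Burnout mass m_f = stage dry + payload = 8,546.98 + 2,620 = 11,166.98 kg.
Δv = v_e · ln(123,000/11,166.98) = 3380.0 × ln(11.01) = 3380.0 × 2.3992 ≈ 8109 m/s.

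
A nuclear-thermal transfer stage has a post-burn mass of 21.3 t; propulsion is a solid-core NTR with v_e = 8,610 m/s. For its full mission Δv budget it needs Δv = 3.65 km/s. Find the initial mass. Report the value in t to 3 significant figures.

initial mass ≈ 32.5 t

From the ideal rocket equation, m₀/m_f = exp(Δv / v_e) = exp(3650 / 8610.0) = exp(0.4239) = 1.5279.
m₀ = m_f × 1.5279 = 21.3 × 1.5279 = 32.5443 t.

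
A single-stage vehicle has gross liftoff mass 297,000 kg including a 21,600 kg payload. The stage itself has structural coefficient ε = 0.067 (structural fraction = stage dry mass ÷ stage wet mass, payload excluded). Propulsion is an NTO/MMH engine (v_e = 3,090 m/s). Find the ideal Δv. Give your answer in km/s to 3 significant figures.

Δv ≈ 6.19 km/s

Stage wet mass = m₀ − payload = 297,000 − 21,600 = 275,400 kg.
Stage dry mass = ε × stage wet mass = 0.067 × 275,400 = 18,451.8 kg.
Burnout mass m_f = stage dry + payload = 18,451.8 + 21,600 = 40,051.8 kg.
By the Tsiolkovsky rocket equation, Δv = v_e · ln(297,000/40,051.8) = 3090.0 × ln(7.415) = 3090.0 × 2.0036 ≈ 6191 m/s.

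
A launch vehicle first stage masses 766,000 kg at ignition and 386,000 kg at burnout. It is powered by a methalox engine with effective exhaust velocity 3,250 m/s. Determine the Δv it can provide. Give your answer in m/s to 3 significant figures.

Δv ≈ 2230 m/s

Δv = v_e · ln(m₀/m_f) = 3250.0 × ln(1.984) = 3250.0 × 0.6853 ≈ 2227.4 m/s.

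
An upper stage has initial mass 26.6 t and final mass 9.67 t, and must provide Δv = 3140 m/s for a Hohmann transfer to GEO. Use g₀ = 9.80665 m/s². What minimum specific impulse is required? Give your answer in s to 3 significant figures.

ln(m₀/m_f) = ln(26600/9670) = ln(2.751) = 1.0119.
Rocket equation: v_e = Δv / ln(m₀/m_f) = 3140 / 1.0119 = 3103.1 m/s.
Isp = v_e / g₀ = 3103.1 / 9.80665 = 316.4 s.

Isp ≈ 316 s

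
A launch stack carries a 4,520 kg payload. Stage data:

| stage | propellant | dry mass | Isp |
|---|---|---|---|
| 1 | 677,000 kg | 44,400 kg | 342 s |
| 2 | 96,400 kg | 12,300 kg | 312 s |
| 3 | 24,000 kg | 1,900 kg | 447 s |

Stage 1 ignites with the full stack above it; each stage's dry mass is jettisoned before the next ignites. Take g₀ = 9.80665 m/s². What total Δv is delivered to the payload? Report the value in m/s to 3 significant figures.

Ignition mass of stage 1 = 677,000+44,400 + 96,400+12,300 + 24,000+1,900 + 4,520 = 860,520 kg.
Stage 1: m₀ = 860,520 kg, m_f = 860,520 − 677,000 = 183,520 kg; Δv = 342×9.80665×ln(4.689) = 3353.9×1.5452 ≈ 5182 m/s.
Stage 2: m₀ = 139,120 kg, m_f = 139,120 − 96,400 = 42,720 kg; Δv = 312×9.80665×ln(3.257) = 3059.7×1.1807 ≈ 3612 m/s.
Stage 3: m₀ = 30,420 kg, m_f = 30,420 − 24,000 = 6,420 kg; Δv = 447×9.80665×ln(4.738) = 4383.6×1.5557 ≈ 6819 m/s.
Total Δv = 5182 + 3612 + 6819 = 15613 m/s.

Δv ≈ 15600 m/s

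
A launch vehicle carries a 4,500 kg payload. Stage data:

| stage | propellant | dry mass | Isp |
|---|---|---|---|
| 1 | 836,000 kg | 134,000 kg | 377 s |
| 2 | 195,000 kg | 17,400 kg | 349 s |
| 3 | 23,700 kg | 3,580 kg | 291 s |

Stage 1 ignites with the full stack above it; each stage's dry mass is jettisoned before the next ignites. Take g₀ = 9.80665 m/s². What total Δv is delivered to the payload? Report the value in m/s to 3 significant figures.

Ignition mass of stage 1 = 836,000+134,000 + 195,000+17,400 + 23,700+3,580 + 4,500 = 1,214,180 kg.
Stage 1: m₀ = 1,214,180 kg, m_f = 1,214,180 − 836,000 = 378,180 kg; Δv = 377×9.80665×ln(3.211) = 3697.1×1.1665 ≈ 4313 m/s.
Stage 2: m₀ = 244,180 kg, m_f = 244,180 − 195,000 = 49,180 kg; Δv = 349×9.80665×ln(4.965) = 3422.5×1.6024 ≈ 5484 m/s.
Stage 3: m₀ = 31,780 kg, m_f = 31,780 − 23,700 = 8,080 kg; Δv = 291×9.80665×ln(3.933) = 2853.7×1.3694 ≈ 3908 m/s.
Total Δv = 4313 + 5484 + 3908 = 13705 m/s.

Δv ≈ 13700 m/s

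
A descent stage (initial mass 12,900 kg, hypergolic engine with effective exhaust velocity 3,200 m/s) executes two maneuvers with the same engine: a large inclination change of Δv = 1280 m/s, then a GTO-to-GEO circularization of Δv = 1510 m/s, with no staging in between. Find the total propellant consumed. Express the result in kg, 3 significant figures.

total propellant consumed ≈ 7510 kg

After the first burn: m = 12900 × exp(−1280/3200.0) = 12900 × 0.67032 = 8,647.13 kg.
After the second burn: m = 8,647.13 × exp(−1510/3200.0) = 8,647.13 × 0.62383 = 5,394.34 kg.
Total propellant = m₀ − m_final = 12900 − 5,394.34 = 7,505.66 kg.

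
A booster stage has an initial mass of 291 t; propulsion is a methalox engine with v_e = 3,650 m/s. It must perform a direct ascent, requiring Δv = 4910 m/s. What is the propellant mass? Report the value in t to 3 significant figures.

propellant mass ≈ 215 t

By the Tsiolkovsky rocket equation, m₀/m_f = exp(Δv / v_e) = exp(4910 / 3650.0) = exp(1.3452) = 3.8390.
m_f = 291 / 3.8390 = 75.801 t, so propellant = m₀ − m_f = 291 − 75.801 = 215.199 t.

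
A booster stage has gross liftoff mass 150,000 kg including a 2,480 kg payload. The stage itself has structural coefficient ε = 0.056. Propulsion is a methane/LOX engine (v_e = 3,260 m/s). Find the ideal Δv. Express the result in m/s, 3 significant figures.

Stage wet mass = m₀ − payload = 150,000 − 2,480 = 147,520 kg.
Stage dry mass = ε × stage wet mass = 0.056 × 147,520 = 8,261.12 kg.
Burnout mass m_f = stage dry + payload = 8,261.12 + 2,480 = 10,741.12 kg.
Δv = v_e · ln(150,000/10,741.12) = 3260.0 × ln(13.97) = 3260.0 × 2.6366 ≈ 8595 m/s.

Δv ≈ 8600 m/s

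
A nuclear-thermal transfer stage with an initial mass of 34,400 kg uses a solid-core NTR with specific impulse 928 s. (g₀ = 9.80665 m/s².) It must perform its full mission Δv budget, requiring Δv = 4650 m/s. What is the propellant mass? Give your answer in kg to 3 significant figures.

propellant mass ≈ 13800 kg

v_e = Isp · g₀ = 928 × 9.80665 = 9100.6 m/s.
Using Δv = v_e ln(m₀/m_f): m₀/m_f = exp(Δv / v_e) = exp(4650 / 9100.6) = exp(0.5110) = 1.6669.
m_f = 34,400 / 1.6669 = 20,637.1 kg, so propellant = m₀ − m_f = 34,400 − 20,637.1 = 13,762.9 kg.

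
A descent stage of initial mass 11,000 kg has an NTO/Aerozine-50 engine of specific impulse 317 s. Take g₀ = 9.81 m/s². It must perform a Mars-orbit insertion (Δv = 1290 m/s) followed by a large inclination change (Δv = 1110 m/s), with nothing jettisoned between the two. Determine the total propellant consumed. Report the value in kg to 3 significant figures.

v_e = Isp · g₀ = 317 × 9.81 = 3109.8 m/s.
After the first burn: m = 11000 × exp(−1290/3109.8) = 11000 × 0.66046 = 7,265.06 kg.
After the second burn: m = 7,265.06 × exp(−1110/3109.8) = 7,265.06 × 0.69981 = 5,084.16 kg.
Total propellant = m₀ − m_final = 11000 − 5,084.16 = 5,915.84 kg.

total propellant consumed ≈ 5920 kg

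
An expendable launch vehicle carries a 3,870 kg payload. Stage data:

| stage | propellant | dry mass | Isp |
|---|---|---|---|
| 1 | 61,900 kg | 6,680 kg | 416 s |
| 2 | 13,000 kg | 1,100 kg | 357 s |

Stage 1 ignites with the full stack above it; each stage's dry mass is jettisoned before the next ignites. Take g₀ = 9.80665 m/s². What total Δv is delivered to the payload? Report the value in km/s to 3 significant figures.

Δv ≈ 9.62 km/s

Ignition mass of stage 1 = 61,900+6,680 + 13,000+1,100 + 3,870 = 86,550 kg.
Stage 1: m₀ = 86,550 kg, m_f = 86,550 − 61,900 = 24,650 kg; Δv = 416×9.80665×ln(3.511) = 4079.6×1.2559 ≈ 5124 m/s.
Stage 2: m₀ = 17,970 kg, m_f = 17,970 − 13,000 = 4,970 kg; Δv = 357×9.80665×ln(3.616) = 3501.0×1.2853 ≈ 4500 m/s.
Total Δv = 5124 + 4500 = 9624 m/s.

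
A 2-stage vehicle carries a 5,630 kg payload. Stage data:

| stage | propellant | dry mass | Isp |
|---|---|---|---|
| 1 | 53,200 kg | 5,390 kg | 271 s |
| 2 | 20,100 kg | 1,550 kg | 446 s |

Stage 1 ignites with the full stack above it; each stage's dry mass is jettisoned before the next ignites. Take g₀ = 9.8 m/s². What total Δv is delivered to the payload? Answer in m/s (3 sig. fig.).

Δv ≈ 8400 m/s

Ignition mass of stage 1 = 53,200+5,390 + 20,100+1,550 + 5,630 = 85,870 kg.
Stage 1: m₀ = 85,870 kg, m_f = 85,870 − 53,200 = 32,670 kg; Δv = 271×9.8×ln(2.628) = 2655.8×0.9664 ≈ 2567 m/s.
Stage 2: m₀ = 27,280 kg, m_f = 27,280 − 20,100 = 7,180 kg; Δv = 446×9.8×ln(3.799) = 4370.8×1.3349 ≈ 5834 m/s.
Total Δv = 2567 + 5834 = 8401 m/s.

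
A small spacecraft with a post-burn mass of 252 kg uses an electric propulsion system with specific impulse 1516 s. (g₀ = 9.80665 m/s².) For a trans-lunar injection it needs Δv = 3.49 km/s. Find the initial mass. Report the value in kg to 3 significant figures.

initial mass ≈ 319 kg

v_e = Isp · g₀ = 1516 × 9.80665 = 14866.9 m/s.
Rocket equation: m₀/m_f = exp(Δv / v_e) = exp(3490 / 14866.9) = exp(0.2347) = 1.2646.
m₀ = m_f × 1.2646 = 252 × 1.2646 = 318.679 kg.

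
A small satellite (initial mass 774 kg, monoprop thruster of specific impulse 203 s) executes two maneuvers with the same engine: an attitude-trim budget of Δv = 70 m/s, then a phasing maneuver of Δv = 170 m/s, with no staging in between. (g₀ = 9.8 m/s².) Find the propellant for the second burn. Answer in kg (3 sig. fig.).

propellant for the second burn ≈ 61.2 kg

v_e = Isp · g₀ = 203 × 9.8 = 1989.4 m/s.
After the first burn: m = 774 × exp(−70/1989.4) = 774 × 0.96543 = 747.243 kg.
After the second burn: m = 747.243 × exp(−170/1989.4) = 747.243 × 0.91810 = 686.044 kg.
Second-burn propellant = 747.243 − 686.044 = 61.199 kg.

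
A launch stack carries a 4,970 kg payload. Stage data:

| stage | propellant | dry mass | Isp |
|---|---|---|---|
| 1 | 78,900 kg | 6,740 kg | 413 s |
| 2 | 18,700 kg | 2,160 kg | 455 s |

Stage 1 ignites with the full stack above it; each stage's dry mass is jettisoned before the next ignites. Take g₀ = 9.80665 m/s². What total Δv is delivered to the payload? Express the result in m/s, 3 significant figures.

Ignition mass of stage 1 = 78,900+6,740 + 18,700+2,160 + 4,970 = 111,470 kg.
Stage 1: m₀ = 111,470 kg, m_f = 111,470 − 78,900 = 32,570 kg; Δv = 413×9.80665×ln(3.422) = 4050.1×1.2304 ≈ 4983 m/s.
Stage 2: m₀ = 25,830 kg, m_f = 25,830 − 18,700 = 7,130 kg; Δv = 455×9.80665×ln(3.623) = 4462.0×1.2872 ≈ 5744 m/s.
Total Δv = 4983 + 5744 = 10727 m/s.

Δv ≈ 10700 m/s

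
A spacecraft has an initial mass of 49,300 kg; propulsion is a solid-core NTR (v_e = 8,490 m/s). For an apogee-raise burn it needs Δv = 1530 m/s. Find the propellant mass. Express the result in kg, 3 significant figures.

propellant mass ≈ 8130 kg

m₀/m_f = exp(Δv / v_e) = exp(1530 / 8490.0) = exp(0.1802) = 1.1975.
m_f = 49,300 / 1.1975 = 41,169.1 kg, so propellant = m₀ − m_f = 49,300 − 41,169.1 = 8,130.9 kg.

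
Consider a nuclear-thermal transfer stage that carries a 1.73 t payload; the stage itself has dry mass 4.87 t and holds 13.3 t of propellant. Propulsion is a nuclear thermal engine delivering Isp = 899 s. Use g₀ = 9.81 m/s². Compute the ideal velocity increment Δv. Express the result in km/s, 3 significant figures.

v_e = Isp · g₀ = 899 × 9.81 = 8819.2 m/s.
m₀ = payload + dry + propellant = 1.73 + 4.87 + 13.3 = 19.9 t.
m_f = payload + dry = 1.73 + 4.87 = 6.6 t.
Δv = v_e · ln(m₀/m_f) = 8819.2 × ln(3.015) = 8819.2 × 1.1037 ≈ 9733.3 m/s.

Δv ≈ 9.73 km/s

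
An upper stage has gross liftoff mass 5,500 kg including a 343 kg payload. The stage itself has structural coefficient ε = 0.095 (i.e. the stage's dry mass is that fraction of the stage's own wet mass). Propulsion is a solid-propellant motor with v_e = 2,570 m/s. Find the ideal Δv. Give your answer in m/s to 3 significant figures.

Δv ≈ 4850 m/s

Stage wet mass = m₀ − payload = 5,500 − 343 = 5,157 kg.
Stage dry mass = ε × stage wet mass = 0.095 × 5,157 = 489.915 kg.
Burnout mass m_f = stage dry + payload = 489.915 + 343 = 832.915 kg.
Δv = v_e · ln(5,500/832.915) = 2570.0 × ln(6.603) = 2570.0 × 1.8876 ≈ 4851 m/s.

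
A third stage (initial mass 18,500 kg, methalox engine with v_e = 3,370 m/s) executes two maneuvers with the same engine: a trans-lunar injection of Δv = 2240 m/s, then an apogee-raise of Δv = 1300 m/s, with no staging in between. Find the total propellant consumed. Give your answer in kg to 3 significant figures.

total propellant consumed ≈ 12000 kg

After the first burn: m = 18500 × exp(−2240/3370.0) = 18500 × 0.51443 = 9,516.96 kg.
After the second burn: m = 9,516.96 × exp(−1300/3370.0) = 9,516.96 × 0.67994 = 6,470.96 kg.
Total propellant = m₀ − m_final = 18500 − 6,470.96 = 12,029.04 kg.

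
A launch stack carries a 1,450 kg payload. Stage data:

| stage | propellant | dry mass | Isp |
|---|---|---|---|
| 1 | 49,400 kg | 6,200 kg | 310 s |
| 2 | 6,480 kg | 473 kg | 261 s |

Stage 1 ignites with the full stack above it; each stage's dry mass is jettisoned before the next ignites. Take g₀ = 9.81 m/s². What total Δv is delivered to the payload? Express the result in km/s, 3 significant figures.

Δv ≈ 8.27 km/s

Ignition mass of stage 1 = 49,400+6,200 + 6,480+473 + 1,450 = 64,003 kg.
Stage 1: m₀ = 64,003 kg, m_f = 64,003 − 49,400 = 14,603 kg; Δv = 310×9.81×ln(4.383) = 3041.1×1.4777 ≈ 4494 m/s.
Stage 2: m₀ = 8,403 kg, m_f = 8,403 − 6,480 = 1,923 kg; Δv = 261×9.81×ln(4.37) = 2560.4×1.4747 ≈ 3776 m/s.
Total Δv = 4494 + 3776 = 8270 m/s.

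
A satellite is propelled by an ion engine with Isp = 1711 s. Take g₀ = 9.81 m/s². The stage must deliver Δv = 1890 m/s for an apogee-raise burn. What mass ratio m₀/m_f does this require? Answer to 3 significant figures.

v_e = Isp · g₀ = 1711 × 9.81 = 16784.9 m/s.
From the ideal rocket equation, m₀/m_f = exp(Δv / v_e) = exp(1890 / 16784.9) = exp(0.1126) = 1.1192.

mass ratio ≈ 1.12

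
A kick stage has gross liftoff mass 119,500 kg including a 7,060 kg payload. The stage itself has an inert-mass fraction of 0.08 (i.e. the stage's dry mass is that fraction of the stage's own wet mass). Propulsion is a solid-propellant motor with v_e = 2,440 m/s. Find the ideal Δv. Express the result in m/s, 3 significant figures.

Stage wet mass = m₀ − payload = 119,500 − 7,060 = 112,440 kg.
Stage dry mass = ε × stage wet mass = 0.08 × 112,440 = 8,995.2 kg.
Burnout mass m_f = stage dry + payload = 8,995.2 + 7,060 = 16,055.2 kg.
From the ideal rocket equation, Δv = v_e · ln(119,500/16,055.2) = 2440.0 × ln(7.443) = 2440.0 × 2.0073 ≈ 4898 m/s.

Δv ≈ 4900 m/s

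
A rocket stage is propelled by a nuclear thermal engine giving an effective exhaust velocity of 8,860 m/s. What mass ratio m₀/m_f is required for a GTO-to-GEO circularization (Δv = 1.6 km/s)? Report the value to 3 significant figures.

mass ratio ≈ 1.20

m₀/m_f = exp(Δv / v_e) = exp(1600 / 8860.0) = exp(0.1806) = 1.1979.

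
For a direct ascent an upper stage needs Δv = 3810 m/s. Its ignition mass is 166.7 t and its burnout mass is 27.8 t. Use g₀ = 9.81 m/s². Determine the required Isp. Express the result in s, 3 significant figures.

ln(m₀/m_f) = ln(166700/27800) = ln(5.996) = 1.7912.
v_e = Δv / ln(m₀/m_f) = 3810 / 1.7912 = 2127.1 m/s.
Isp = v_e / g₀ = 2127.1 / 9.81 = 216.8 s.

Isp ≈ 217 s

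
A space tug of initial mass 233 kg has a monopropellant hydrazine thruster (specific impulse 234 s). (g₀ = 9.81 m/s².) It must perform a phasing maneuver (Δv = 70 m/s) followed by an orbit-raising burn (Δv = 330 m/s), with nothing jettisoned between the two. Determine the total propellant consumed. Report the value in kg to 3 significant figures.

total propellant consumed ≈ 37.3 kg

v_e = Isp · g₀ = 234 × 9.81 = 2295.5 m/s.
After the first burn: m = 233 × exp(−70/2295.5) = 233 × 0.96997 = 226.003 kg.
After the second burn: m = 226.003 × exp(−330/2295.5) = 226.003 × 0.86610 = 195.741 kg.
Total propellant = m₀ − m_final = 233 − 195.741 = 37.259 kg.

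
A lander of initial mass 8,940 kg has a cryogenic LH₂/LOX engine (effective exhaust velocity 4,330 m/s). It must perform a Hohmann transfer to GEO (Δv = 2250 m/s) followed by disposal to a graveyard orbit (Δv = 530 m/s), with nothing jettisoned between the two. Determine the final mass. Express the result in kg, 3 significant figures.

final mass ≈ 4700 kg

After the first burn: m = 8940 × exp(−2250/4330.0) = 8940 × 0.59474 = 5,316.98 kg.
After the second burn: m = 5,316.98 × exp(−530/4330.0) = 5,316.98 × 0.88479 = 4,704.41 kg.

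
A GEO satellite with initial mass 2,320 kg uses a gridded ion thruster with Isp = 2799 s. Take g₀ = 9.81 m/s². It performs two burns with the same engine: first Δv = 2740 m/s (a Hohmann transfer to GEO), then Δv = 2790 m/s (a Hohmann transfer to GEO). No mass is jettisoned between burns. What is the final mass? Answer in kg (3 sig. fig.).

v_e = Isp · g₀ = 2799 × 9.81 = 27458.2 m/s.
After the first burn: m = 2320 × exp(−2740/27458.2) = 2320 × 0.90503 = 2,099.67 kg.
After the second burn: m = 2,099.67 × exp(−2790/27458.2) = 2,099.67 × 0.90338 = 1,896.8 kg.

final mass ≈ 1900 kg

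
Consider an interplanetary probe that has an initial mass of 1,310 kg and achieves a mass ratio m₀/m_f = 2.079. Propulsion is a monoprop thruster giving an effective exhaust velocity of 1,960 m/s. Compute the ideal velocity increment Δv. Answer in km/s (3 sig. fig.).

From the ideal rocket equation, Δv = v_e · ln(2.079) = 1960.0 × 0.7319 ≈ 1434.5 m/s.

Δv ≈ 1.43 km/s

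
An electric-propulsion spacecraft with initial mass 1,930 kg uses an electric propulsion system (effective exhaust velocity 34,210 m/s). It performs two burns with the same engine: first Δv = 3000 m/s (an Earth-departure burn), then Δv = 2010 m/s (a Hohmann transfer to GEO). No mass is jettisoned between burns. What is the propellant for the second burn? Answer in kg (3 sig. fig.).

After the first burn: m = 1930 × exp(−3000/34210.0) = 1930 × 0.91604 = 1,767.96 kg.
After the second burn: m = 1,767.96 × exp(−2010/34210.0) = 1,767.96 × 0.94294 = 1,667.08 kg.
Second-burn propellant = 1,767.96 − 1,667.08 = 100.88 kg.

propellant for the second burn ≈ 101 kg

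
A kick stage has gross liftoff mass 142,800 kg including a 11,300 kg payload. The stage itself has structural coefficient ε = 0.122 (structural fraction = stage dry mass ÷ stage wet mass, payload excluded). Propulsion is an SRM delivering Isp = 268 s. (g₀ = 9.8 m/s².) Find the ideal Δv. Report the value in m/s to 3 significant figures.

Δv ≈ 4340 m/s

Stage wet mass = m₀ − payload = 142,800 − 11,300 = 131,500 kg.
Stage dry mass = ε × stage wet mass = 0.122 × 131,500 = 16,043 kg.
Burnout mass m_f = stage dry + payload = 16,043 + 11,300 = 27,343 kg.
v_e = Isp · g₀ = 268 × 9.8 = 2626.4 m/s.
By the Tsiolkovsky rocket equation, Δv = v_e · ln(142,800/27,343) = 2626.4 × ln(5.223) = 2626.4 × 1.6530 ≈ 4341 m/s.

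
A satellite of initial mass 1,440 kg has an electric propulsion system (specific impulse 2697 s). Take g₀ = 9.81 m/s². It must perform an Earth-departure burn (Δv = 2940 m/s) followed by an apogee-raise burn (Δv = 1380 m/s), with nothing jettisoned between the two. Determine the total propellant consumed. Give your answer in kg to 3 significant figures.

v_e = Isp · g₀ = 2697 × 9.81 = 26457.6 m/s.
After the first burn: m = 1440 × exp(−2940/26457.6) = 1440 × 0.89483 = 1,288.56 kg.
After the second burn: m = 1,288.56 × exp(−1380/26457.6) = 1,288.56 × 0.94918 = 1,223.08 kg.
Total propellant = m₀ − m_final = 1440 − 1,223.08 = 216.92 kg.

total propellant consumed ≈ 217 kg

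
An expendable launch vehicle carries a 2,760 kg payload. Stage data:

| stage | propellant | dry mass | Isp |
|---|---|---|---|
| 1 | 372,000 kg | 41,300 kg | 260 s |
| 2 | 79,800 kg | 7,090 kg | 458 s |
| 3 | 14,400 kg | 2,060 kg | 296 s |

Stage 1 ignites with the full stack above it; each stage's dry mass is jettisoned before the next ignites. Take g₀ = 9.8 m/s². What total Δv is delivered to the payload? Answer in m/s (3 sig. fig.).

Δv ≈ 13500 m/s

Ignition mass of stage 1 = 372,000+41,300 + 79,800+7,090 + 14,400+2,060 + 2,760 = 519,410 kg.
Stage 1: m₀ = 519,410 kg, m_f = 519,410 − 372,000 = 147,410 kg; Δv = 260×9.8×ln(3.524) = 2548.0×1.2595 ≈ 3209 m/s.
Stage 2: m₀ = 106,110 kg, m_f = 106,110 − 79,800 = 26,310 kg; Δv = 458×9.8×ln(4.033) = 4488.4×1.3945 ≈ 6259 m/s.
Stage 3: m₀ = 19,220 kg, m_f = 19,220 − 14,400 = 4,820 kg; Δv = 296×9.8×ln(3.988) = 2900.8×1.3832 ≈ 4012 m/s.
Total Δv = 3209 + 6259 + 4012 = 13480 m/s.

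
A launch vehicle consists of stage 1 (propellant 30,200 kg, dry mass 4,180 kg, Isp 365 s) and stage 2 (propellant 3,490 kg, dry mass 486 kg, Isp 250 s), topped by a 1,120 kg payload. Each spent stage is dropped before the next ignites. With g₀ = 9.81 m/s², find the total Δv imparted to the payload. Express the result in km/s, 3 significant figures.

Δv ≈ 8.02 km/s

Ignition mass of stage 1 = 30,200+4,180 + 3,490+486 + 1,120 = 39,476 kg.
Stage 1: m₀ = 39,476 kg, m_f = 39,476 − 30,200 = 9,276 kg; Δv = 365×9.81×ln(4.256) = 3580.7×1.4483 ≈ 5186 m/s.
Stage 2: m₀ = 5,096 kg, m_f = 5,096 − 3,490 = 1,606 kg; Δv = 250×9.81×ln(3.173) = 2452.5×1.1547 ≈ 2832 m/s.
Total Δv = 5186 + 2832 = 8018 m/s.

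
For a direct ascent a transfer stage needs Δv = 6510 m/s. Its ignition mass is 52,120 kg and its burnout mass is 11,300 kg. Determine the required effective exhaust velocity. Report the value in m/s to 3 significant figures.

v_e ≈ 4260 m/s

ln(m₀/m_f) = ln(52120/11300) = ln(4.612) = 1.5287.
v_e = Δv / ln(m₀/m_f) = 6510 / 1.5287 = 4258.4 m/s.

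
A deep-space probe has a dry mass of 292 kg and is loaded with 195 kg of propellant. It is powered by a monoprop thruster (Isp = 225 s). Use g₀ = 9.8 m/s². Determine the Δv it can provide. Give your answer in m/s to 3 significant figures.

v_e = Isp · g₀ = 225 × 9.8 = 2205.0 m/s.
m₀ = m_dry + m_prop = 292 + 195 = 487 kg.
Δv = v_e · ln(m₀/m_f) = 2205.0 × ln(1.668) = 2205.0 × 0.5115 ≈ 1127.9 m/s.

Δv ≈ 1130 m/s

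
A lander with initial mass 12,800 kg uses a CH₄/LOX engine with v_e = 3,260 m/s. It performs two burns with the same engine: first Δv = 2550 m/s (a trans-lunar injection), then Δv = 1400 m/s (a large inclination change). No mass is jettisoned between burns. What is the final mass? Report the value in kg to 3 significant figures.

final mass ≈ 3810 kg

After the first burn: m = 12800 × exp(−2550/3260.0) = 12800 × 0.45739 = 5,854.59 kg.
After the second burn: m = 5,854.59 × exp(−1400/3260.0) = 5,854.59 × 0.65087 = 3,810.58 kg.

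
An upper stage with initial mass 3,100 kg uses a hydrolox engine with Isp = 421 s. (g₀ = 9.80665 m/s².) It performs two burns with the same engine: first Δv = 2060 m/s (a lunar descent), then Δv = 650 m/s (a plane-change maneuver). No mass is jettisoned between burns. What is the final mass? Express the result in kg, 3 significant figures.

final mass ≈ 1610 kg

v_e = Isp · g₀ = 421 × 9.80665 = 4128.6 m/s.
After the first burn: m = 3100 × exp(−2060/4128.6) = 3100 × 0.60716 = 1,882.2 kg.
After the second burn: m = 1,882.2 × exp(−650/4128.6) = 1,882.2 × 0.85433 = 1,608.02 kg.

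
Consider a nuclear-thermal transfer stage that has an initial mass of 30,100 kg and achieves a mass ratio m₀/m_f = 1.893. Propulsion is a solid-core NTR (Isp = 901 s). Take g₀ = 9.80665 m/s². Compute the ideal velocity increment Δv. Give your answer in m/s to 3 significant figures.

Δv ≈ 5640 m/s

v_e = Isp · g₀ = 901 × 9.80665 = 8835.8 m/s.
Using Δv = v_e ln(m₀/m_f): Δv = v_e · ln(1.893) = 8835.8 × 0.6382 ≈ 5638.7 m/s.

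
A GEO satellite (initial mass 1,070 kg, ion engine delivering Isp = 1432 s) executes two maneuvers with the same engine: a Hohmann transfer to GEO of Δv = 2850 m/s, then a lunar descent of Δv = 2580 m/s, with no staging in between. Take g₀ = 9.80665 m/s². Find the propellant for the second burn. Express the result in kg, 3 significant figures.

propellant for the second burn ≈ 147 kg

v_e = Isp · g₀ = 1432 × 9.80665 = 14043.1 m/s.
After the first burn: m = 1070 × exp(−2850/14043.1) = 1070 × 0.81632 = 873.462 kg.
After the second burn: m = 873.462 × exp(−2580/14043.1) = 873.462 × 0.83217 = 726.869 kg.
Second-burn propellant = 873.462 − 726.869 = 146.593 kg.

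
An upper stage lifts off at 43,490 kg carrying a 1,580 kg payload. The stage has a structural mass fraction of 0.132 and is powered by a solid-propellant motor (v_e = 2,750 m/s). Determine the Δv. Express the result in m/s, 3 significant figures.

Δv ≈ 4980 m/s

Stage wet mass = m₀ − payload = 43,490 − 1,580 = 41,910 kg.
Stage dry mass = ε × stage wet mass = 0.132 × 41,910 = 5,532.12 kg.
Burnout mass m_f = stage dry + payload = 5,532.12 + 1,580 = 7,112.12 kg.
Δv = v_e · ln(43,490/7,112.12) = 2750.0 × ln(6.115) = 2750.0 × 1.8107 ≈ 4980 m/s.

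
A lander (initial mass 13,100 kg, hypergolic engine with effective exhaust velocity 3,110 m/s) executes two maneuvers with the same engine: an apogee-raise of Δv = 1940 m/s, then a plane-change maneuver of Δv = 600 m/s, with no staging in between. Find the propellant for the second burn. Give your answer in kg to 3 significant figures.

After the first burn: m = 13100 × exp(−1940/3110.0) = 13100 × 0.53591 = 7,020.42 kg.
After the second burn: m = 7,020.42 × exp(−600/3110.0) = 7,020.42 × 0.82454 = 5,788.62 kg.
Second-burn propellant = 7,020.42 − 5,788.62 = 1,231.8 kg.

propellant for the second burn ≈ 1230 kg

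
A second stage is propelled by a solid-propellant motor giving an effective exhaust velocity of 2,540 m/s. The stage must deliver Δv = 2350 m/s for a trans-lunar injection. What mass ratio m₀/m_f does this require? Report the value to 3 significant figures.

Rocket equation: m₀/m_f = exp(Δv / v_e) = exp(2350 / 2540.0) = exp(0.9252) = 2.5224.

mass ratio ≈ 2.52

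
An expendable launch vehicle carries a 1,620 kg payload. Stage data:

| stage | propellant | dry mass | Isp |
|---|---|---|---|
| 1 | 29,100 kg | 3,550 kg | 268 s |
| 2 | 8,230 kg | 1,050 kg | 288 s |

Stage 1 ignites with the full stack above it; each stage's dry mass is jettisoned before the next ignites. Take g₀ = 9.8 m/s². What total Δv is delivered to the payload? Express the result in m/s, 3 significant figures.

Δv ≈ 6870 m/s

Ignition mass of stage 1 = 29,100+3,550 + 8,230+1,050 + 1,620 = 43,550 kg.
Stage 1: m₀ = 43,550 kg, m_f = 43,550 − 29,100 = 14,450 kg; Δv = 268×9.8×ln(3.014) = 2626.4×1.1032 ≈ 2897 m/s.
Stage 2: m₀ = 10,900 kg, m_f = 10,900 − 8,230 = 2,670 kg; Δv = 288×9.8×ln(4.082) = 2822.4×1.4067 ≈ 3970 m/s.
Total Δv = 2897 + 3970 = 6867 m/s.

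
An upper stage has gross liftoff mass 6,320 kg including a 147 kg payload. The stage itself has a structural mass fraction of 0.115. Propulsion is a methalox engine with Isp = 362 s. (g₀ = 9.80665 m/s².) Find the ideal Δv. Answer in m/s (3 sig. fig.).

Stage wet mass = m₀ − payload = 6,320 − 147 = 6,173 kg.
Stage dry mass = ε × stage wet mass = 0.115 × 6,173 = 709.895 kg.
Burnout mass m_f = stage dry + payload = 709.895 + 147 = 856.895 kg.
v_e = Isp · g₀ = 362 × 9.80665 = 3550.0 m/s.
Using Δv = v_e ln(m₀/m_f): Δv = v_e · ln(6,320/856.895) = 3550.0 × ln(7.375) = 3550.0 × 1.9982 ≈ 7093 m/s.

Δv ≈ 7090 m/s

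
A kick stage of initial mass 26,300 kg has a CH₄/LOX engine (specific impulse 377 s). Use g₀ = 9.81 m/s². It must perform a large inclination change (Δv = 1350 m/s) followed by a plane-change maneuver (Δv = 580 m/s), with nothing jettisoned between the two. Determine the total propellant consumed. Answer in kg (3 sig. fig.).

total propellant consumed ≈ 10700 kg

v_e = Isp · g₀ = 377 × 9.81 = 3698.4 m/s.
After the first burn: m = 26300 × exp(−1350/3698.4) = 26300 × 0.69418 = 18,256.9 kg.
After the second burn: m = 18,256.9 × exp(−580/3698.4) = 18,256.9 × 0.85485 = 15,606.9 kg.
Total propellant = m₀ − m_final = 26300 − 15,606.9 = 10,693.1 kg.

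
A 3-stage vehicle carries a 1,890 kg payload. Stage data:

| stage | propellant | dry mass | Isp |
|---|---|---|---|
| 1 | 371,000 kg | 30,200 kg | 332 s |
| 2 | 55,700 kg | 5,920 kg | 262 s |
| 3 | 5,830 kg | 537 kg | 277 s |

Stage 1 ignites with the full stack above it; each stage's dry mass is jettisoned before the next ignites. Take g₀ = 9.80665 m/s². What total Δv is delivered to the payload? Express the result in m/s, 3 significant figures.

Δv ≈ 12500 m/s

Ignition mass of stage 1 = 371,000+30,200 + 55,700+5,920 + 5,830+537 + 1,890 = 471,077 kg.
Stage 1: m₀ = 471,077 kg, m_f = 471,077 − 371,000 = 100,077 kg; Δv = 332×9.80665×ln(4.707) = 3255.8×1.5491 ≈ 5044 m/s.
Stage 2: m₀ = 69,877 kg, m_f = 69,877 − 55,700 = 14,177 kg; Δv = 262×9.80665×ln(4.929) = 2569.3×1.5951 ≈ 4098 m/s.
Stage 3: m₀ = 8,257 kg, m_f = 8,257 − 5,830 = 2,427 kg; Δv = 277×9.80665×ln(3.402) = 2716.4×1.2244 ≈ 3326 m/s.
Total Δv = 5044 + 4098 + 3326 = 12468 m/s.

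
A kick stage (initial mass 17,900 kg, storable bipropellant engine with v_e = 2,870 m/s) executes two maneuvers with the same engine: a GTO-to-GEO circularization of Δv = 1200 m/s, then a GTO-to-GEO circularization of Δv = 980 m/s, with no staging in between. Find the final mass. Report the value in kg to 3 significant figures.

After the first burn: m = 17900 × exp(−1200/2870.0) = 17900 × 0.65828 = 11,783.2 kg.
After the second burn: m = 11,783.2 × exp(−980/2870.0) = 11,783.2 × 0.71073 = 8,374.67 kg.

final mass ≈ 8370 kg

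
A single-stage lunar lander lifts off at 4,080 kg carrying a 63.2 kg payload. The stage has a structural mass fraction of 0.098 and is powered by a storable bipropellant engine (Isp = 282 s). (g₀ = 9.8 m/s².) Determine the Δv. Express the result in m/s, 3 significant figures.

Stage wet mass = m₀ − payload = 4,080 − 63.2 = 4,016.8 kg.
Stage dry mass = ε × stage wet mass = 0.098 × 4,016.8 = 393.646 kg.
Burnout mass m_f = stage dry + payload = 393.646 + 63.2 = 456.846 kg.
v_e = Isp · g₀ = 282 × 9.8 = 2763.6 m/s.
From the ideal rocket equation, Δv = v_e · ln(4,080/456.846) = 2763.6 × ln(8.931) = 2763.6 × 2.1895 ≈ 6051 m/s.

Δv ≈ 6050 m/s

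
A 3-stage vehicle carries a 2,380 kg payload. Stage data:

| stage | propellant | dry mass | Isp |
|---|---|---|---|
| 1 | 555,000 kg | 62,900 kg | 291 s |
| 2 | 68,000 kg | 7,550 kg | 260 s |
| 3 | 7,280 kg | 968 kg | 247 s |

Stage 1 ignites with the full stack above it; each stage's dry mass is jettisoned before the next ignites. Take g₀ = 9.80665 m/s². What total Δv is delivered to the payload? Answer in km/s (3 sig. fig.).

Ignition mass of stage 1 = 555,000+62,900 + 68,000+7,550 + 7,280+968 + 2,380 = 704,078 kg.
Stage 1: m₀ = 704,078 kg, m_f = 704,078 − 555,000 = 149,078 kg; Δv = 291×9.80665×ln(4.723) = 2853.7×1.5524 ≈ 4430 m/s.
Stage 2: m₀ = 86,178 kg, m_f = 86,178 − 68,000 = 18,178 kg; Δv = 260×9.80665×ln(4.741) = 2549.7×1.5562 ≈ 3968 m/s.
Stage 3: m₀ = 10,628 kg, m_f = 10,628 − 7,280 = 3,348 kg; Δv = 247×9.80665×ln(3.174) = 2422.2×1.1551 ≈ 2798 m/s.
Total Δv = 4430 + 3968 + 2798 = 11196 m/s.

Δv ≈ 11.2 km/s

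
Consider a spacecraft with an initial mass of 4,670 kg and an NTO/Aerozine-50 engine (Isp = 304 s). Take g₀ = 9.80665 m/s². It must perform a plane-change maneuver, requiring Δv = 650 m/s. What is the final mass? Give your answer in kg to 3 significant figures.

v_e = Isp · g₀ = 304 × 9.80665 = 2981.2 m/s.
From the ideal rocket equation, m₀/m_f = exp(Δv / v_e) = exp(650 / 2981.2) = exp(0.2180) = 1.2436.
m_f = m₀ / 1.2436 = 4,670 / 1.2436 = 3,755.23 kg.

final mass ≈ 3760 kg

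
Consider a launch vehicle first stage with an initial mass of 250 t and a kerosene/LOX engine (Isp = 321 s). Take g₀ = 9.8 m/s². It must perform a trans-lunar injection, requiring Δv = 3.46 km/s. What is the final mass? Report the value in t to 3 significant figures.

final mass ≈ 83.2 t

v_e = Isp · g₀ = 321 × 9.8 = 3145.8 m/s.
Using Δv = v_e ln(m₀/m_f): m₀/m_f = exp(Δv / v_e) = exp(3460 / 3145.8) = exp(1.0999) = 3.0038.
m_f = m₀ / 3.0038 = 250 / 3.0038 = 83.2279 t.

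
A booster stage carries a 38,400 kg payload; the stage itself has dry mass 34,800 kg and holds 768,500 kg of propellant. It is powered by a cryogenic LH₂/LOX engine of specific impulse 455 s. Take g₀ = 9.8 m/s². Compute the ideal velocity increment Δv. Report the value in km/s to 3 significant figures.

Δv ≈ 10.9 km/s

v_e = Isp · g₀ = 455 × 9.8 = 4459.0 m/s.
m₀ = payload + dry + propellant = 38,400 + 34,800 + 768,500 = 841,700 kg.
m_f = payload + dry = 38,400 + 34,800 = 73,200 kg.
By the Tsiolkovsky rocket equation, Δv = v_e · ln(m₀/m_f) = 4459.0 × ln(11.5) = 4459.0 × 2.4422 ≈ 10889.9 m/s.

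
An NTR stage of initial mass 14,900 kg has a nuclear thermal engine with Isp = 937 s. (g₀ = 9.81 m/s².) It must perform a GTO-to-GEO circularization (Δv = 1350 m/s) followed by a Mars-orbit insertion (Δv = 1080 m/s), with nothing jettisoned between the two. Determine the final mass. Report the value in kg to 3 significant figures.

final mass ≈ 11400 kg

v_e = Isp · g₀ = 937 × 9.81 = 9192.0 m/s.
After the first burn: m = 14900 × exp(−1350/9192.0) = 14900 × 0.86341 = 12,864.8 kg.
After the second burn: m = 12,864.8 × exp(−1080/9192.0) = 12,864.8 × 0.88915 = 11,438.7 kg.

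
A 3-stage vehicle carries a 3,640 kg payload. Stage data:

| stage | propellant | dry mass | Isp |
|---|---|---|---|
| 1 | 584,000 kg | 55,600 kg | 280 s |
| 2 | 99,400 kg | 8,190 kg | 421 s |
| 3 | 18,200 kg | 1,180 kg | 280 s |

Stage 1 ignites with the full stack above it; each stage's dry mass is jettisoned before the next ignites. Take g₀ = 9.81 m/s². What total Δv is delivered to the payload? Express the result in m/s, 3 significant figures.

Δv ≈ 14100 m/s

Ignition mass of stage 1 = 584,000+55,600 + 99,400+8,190 + 18,200+1,180 + 3,640 = 770,210 kg.
Stage 1: m₀ = 770,210 kg, m_f = 770,210 − 584,000 = 186,210 kg; Δv = 280×9.81×ln(4.136) = 2746.8×1.4198 ≈ 3900 m/s.
Stage 2: m₀ = 130,610 kg, m_f = 130,610 − 99,400 = 31,210 kg; Δv = 421×9.81×ln(4.185) = 4130.0×1.4315 ≈ 5912 m/s.
Stage 3: m₀ = 23,020 kg, m_f = 23,020 − 18,200 = 4,820 kg; Δv = 280×9.81×ln(4.776) = 2746.8×1.5636 ≈ 4295 m/s.
Total Δv = 3900 + 5912 + 4295 = 14107 m/s.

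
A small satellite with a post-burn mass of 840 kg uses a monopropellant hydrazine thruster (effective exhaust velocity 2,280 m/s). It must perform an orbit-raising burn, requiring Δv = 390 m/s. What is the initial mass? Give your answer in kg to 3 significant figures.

By the Tsiolkovsky rocket equation, m₀/m_f = exp(Δv / v_e) = exp(390 / 2280.0) = exp(0.1711) = 1.1866.
m₀ = m_f × 1.1866 = 840 × 1.1866 = 996.744 kg.

initial mass ≈ 997 kg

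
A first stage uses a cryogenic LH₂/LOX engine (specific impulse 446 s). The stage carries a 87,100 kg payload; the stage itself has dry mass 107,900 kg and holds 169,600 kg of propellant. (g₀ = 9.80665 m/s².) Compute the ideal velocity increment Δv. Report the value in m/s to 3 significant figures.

v_e = Isp · g₀ = 446 × 9.80665 = 4373.8 m/s.
m₀ = payload + dry + propellant = 87,100 + 107,900 + 169,600 = 364,600 kg.
m_f = payload + dry = 87,100 + 107,900 = 195,000 kg.
Rocket equation: Δv = v_e · ln(m₀/m_f) = 4373.8 × ln(1.87) = 4373.8 × 0.6258 ≈ 2737.1 m/s.

Δv ≈ 2740 m/s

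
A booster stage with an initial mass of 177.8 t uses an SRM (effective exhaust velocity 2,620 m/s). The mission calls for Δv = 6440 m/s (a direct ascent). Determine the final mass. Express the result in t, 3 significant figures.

m₀/m_f = exp(Δv / v_e) = exp(6440 / 2620.0) = exp(2.4580) = 11.6816.
m_f = m₀ / 11.6816 = 177.8 / 11.6816 = 15.2205 t.

final mass ≈ 15.2 t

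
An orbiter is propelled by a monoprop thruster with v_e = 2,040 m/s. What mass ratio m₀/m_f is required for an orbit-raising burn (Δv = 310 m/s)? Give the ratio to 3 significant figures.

mass ratio ≈ 1.16

By the Tsiolkovsky rocket equation, m₀/m_f = exp(Δv / v_e) = exp(310 / 2040.0) = exp(0.1520) = 1.1641.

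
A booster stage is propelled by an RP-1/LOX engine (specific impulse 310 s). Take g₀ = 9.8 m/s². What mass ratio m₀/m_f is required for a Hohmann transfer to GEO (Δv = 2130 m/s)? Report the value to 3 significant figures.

v_e = Isp · g₀ = 310 × 9.8 = 3038.0 m/s.
By the Tsiolkovsky rocket equation, m₀/m_f = exp(Δv / v_e) = exp(2130 / 3038.0) = exp(0.7011) = 2.0160.

mass ratio ≈ 2.02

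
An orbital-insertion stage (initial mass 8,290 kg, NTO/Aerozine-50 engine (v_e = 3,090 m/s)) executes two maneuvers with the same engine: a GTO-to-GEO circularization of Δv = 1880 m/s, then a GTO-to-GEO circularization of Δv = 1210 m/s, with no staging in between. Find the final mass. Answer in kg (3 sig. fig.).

final mass ≈ 3050 kg

After the first burn: m = 8290 × exp(−1880/3090.0) = 8290 × 0.54421 = 4,511.5 kg.
After the second burn: m = 4,511.5 × exp(−1210/3090.0) = 4,511.5 × 0.67598 = 3,049.68 kg.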